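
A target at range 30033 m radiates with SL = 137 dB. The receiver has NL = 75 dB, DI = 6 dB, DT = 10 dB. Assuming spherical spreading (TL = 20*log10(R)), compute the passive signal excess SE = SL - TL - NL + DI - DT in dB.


Step 1: TL = 20*log10(30033) = 89.55 dB
Step 2: SE = 137 - 89.55 - 75 + 6 - 10 = -31.55

-31.55 dB


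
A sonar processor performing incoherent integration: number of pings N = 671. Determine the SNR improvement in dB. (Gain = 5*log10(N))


Gain = 5*log10(671) = 14.13

14.13 dB


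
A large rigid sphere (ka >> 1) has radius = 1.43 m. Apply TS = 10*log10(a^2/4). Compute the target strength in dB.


-2.91 dB


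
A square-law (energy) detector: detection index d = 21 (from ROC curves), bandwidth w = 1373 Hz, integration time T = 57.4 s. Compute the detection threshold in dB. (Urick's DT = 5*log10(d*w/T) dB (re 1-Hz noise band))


DT = 5*log10(d*w/T) = 5*log10(21 * 1373 / 57.4) = 5*log10(502.32) = 13.5

13.5 dB


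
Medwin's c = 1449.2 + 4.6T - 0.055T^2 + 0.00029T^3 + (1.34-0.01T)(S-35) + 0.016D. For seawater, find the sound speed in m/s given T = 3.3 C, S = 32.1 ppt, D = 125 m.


c = 1449.2 + 4.6*3.3 - 0.055*3.3^2 + 0.00029*3.3^3 + (1.34 - 0.01*3.3)*(32.1 - 35) + 0.016*125 = 1462.0

1462.0 m/s


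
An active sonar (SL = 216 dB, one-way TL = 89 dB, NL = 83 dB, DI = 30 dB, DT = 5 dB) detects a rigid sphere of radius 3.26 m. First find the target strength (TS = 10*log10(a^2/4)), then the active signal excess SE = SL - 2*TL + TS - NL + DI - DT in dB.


Step 1: TS = 10*log10(3.26^2/4) = 4.24 dB
Step 2: SE = SL - 2*TL + TS - NL + DI - DT = 216 - 2*89 + (4.24) - 83 + 30 - 5 = -15.76

-15.76 dB


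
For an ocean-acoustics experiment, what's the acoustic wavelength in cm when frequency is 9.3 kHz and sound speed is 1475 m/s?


lambda = c/f = 1475 / 9300 = 0.1586 m = 15.86 cm

15.86 cm


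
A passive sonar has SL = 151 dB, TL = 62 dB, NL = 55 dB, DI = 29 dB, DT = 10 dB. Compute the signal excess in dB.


SE = SL - TL - NL + DI - DT = 151 - 62 - 55 + 29 - 10 = 53

53 dB


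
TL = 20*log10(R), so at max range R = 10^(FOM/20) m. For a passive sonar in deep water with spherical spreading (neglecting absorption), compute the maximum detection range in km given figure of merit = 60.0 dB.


1.0 km


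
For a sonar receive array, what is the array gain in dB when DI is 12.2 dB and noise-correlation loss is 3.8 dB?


AG = DI - L_corr = 12.2 - 3.8 = 8.4

8.4 dB


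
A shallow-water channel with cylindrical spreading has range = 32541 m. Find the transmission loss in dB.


TL = 10*log10(32541) = 45.12

45.12 dB


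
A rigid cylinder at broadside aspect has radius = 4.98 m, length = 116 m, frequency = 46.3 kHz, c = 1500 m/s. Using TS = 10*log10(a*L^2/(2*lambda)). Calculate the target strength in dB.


60.15 dB


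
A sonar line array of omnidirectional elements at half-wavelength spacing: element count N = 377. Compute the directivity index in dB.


25.76 dB


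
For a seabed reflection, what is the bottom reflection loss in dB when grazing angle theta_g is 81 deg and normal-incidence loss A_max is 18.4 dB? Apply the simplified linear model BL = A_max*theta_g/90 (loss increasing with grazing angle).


BL = A_max * theta_g / 90 = 18.4 * 81 / 90 = 16.56

16.56 dB


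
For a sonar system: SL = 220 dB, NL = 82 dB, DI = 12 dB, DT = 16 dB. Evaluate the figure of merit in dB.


134 dB


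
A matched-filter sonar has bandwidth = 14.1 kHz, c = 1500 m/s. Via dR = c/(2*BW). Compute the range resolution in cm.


dR = c/(2*BW) = 1500 / (2 * 14.1e3) = 0.0532 m = 5.32 cm

5.32 cm


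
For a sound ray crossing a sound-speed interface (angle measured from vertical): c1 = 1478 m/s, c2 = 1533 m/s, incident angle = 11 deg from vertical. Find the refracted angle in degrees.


sin(theta2) = (c2/c1)*sin(theta1) = (1533/1478)*sin(11 deg) = 0.19791
theta2 = arcsin(0.19791) = 11.41

11.41 deg


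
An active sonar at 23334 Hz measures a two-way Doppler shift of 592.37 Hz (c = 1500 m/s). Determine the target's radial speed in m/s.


19.04 m/s


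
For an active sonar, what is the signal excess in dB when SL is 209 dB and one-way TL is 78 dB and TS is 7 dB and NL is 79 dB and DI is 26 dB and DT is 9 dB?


-2 dB


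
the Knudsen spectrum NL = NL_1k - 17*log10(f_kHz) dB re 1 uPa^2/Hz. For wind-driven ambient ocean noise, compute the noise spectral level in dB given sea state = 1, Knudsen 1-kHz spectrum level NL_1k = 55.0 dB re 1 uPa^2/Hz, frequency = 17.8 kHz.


NL = NL_1k - 17*log10(f_kHz) = 55.0 - 17*log10(17.8) = 55.0 - (21.26) = 33.74

33.74 dB


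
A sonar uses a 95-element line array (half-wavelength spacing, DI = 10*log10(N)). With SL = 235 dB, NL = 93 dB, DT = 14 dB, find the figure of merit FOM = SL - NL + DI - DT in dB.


Step 1: DI = 10*log10(95) = 19.78 dB
Step 2: FOM = SL - NL + DI - DT = 235 - 93 + 19.78 - 14 = 147.78

147.78 dB


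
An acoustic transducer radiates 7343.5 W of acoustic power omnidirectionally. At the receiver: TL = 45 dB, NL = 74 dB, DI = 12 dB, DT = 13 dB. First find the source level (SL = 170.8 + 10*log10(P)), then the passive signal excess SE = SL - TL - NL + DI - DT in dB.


Step 1: SL = 170.8 + 10*log10(7343.5) = 209.46 dB
Step 2: SE = SL - TL - NL + DI - DT = 209.46 - 45 - 74 + 12 - 13 = 89.46

89.46 dB


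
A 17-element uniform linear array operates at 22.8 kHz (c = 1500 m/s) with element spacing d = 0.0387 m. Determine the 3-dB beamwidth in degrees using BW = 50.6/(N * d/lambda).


Step 1: lambda = 1500/22800 = 0.06579 m
Step 2: d/lambda = 0.0387/0.06579 = 0.5882
Step 3: BW = 50.6/(N * d/lambda) = 50.6/(17 * 0.5882) = 5.06

5.06 deg


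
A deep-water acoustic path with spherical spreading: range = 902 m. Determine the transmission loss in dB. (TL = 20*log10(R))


TL = 20*log10(902) = 59.1

59.1 dB


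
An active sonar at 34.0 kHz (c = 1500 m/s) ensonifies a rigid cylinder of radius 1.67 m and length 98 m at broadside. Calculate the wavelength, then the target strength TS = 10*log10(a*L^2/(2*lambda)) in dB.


Step 1: lambda = c/f = 1500/34000 = 0.04412 m
Step 2: TS = 10*log10(a*L^2/(2*lambda)) = 10*log10(1.67*98^2/(2*0.04412)) = 52.6

52.6 dB


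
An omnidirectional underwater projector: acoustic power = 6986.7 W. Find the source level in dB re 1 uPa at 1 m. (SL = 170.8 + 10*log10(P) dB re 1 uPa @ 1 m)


SL = 170.8 + 10*log10(6986.7) = 170.8 + 38.44 = 209.24

209.24 dB


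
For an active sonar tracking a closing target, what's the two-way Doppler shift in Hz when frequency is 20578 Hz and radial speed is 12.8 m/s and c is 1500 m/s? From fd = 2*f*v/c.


351.2 Hz


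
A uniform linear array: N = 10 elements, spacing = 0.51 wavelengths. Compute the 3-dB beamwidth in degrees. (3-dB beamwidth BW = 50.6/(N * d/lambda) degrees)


BW = 50.6 / (10 * 0.51) = 50.6 / 5.1 = 9.92

9.92 deg


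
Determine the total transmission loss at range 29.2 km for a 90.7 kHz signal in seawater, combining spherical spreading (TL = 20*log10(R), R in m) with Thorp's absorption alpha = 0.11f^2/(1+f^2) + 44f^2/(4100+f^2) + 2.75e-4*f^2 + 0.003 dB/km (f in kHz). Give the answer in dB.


Step 1 (Thorp): alpha = 0.11*8226.49/(1+8226.49) + 44*8226.49/(4100+8226.49) + 2.75e-4*8226.49 + 0.003 = 31.7401 dB/km
Step 2: TL_spread = 20*log10(29200) = 89.31 dB
Step 3: TL_abs = alpha*R = 31.7401 * 29.2 = 926.81 dB
Step 4: TL_total = 89.31 + 926.81 = 1016.12

1016.12 dB


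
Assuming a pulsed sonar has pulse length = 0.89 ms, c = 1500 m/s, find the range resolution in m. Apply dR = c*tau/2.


dR = c*tau/2 = 1500 * 0.89e-3 / 2 = 0.6675

0.6675 m


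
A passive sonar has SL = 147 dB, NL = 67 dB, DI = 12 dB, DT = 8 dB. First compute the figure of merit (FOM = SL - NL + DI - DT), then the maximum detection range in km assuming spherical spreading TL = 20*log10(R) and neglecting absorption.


Step 1: FOM = SL - NL + DI - DT = 147 - 67 + 12 - 8 = 84 dB
Step 2: at max range FOM = TL = 20*log10(R), so R = 10^(84/20) = 15848.93 m = 15.85 km

15.85 km


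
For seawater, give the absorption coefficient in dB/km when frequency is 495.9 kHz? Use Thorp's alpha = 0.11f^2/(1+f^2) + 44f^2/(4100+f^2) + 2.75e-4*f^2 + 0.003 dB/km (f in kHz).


111.019 dB/km


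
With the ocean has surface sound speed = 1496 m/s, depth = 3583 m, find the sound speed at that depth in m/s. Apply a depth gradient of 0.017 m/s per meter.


1556.911 m/s


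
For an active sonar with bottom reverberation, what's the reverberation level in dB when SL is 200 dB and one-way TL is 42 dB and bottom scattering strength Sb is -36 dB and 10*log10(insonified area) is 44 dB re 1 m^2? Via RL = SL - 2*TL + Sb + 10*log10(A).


RL = SL - 2*TL + Sb + 10*log10(A) = 200 - 2*42 + (-36) + 44 = 124

124 dB


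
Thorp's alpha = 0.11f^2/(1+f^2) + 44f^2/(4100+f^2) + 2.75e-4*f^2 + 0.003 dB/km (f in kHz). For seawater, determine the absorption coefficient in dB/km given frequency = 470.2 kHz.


f^2 = 221088.04
alpha = 0.11*221088.04/(1+221088.04) + 44*221088.04/(4100+221088.04) + 2.75e-4*221088.04 + 0.003 = 104.111

104.111 dB/km


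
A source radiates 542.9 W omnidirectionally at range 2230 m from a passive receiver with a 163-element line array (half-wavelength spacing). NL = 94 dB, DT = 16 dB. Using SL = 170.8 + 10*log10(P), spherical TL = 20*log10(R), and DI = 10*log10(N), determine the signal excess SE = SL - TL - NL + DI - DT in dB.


43.3 dB


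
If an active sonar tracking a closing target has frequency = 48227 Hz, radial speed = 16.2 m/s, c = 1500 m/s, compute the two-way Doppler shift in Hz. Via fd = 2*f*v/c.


1041.7 Hz


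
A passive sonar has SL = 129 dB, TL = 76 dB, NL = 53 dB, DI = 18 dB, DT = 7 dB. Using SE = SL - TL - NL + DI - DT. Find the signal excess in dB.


11 dB


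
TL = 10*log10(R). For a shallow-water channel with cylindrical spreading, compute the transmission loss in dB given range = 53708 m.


TL = 10*log10(53708) = 47.3

47.3 dB


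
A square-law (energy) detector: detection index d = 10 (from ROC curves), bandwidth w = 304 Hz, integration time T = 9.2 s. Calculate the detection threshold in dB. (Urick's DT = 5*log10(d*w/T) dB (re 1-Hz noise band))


DT = 5*log10(d*w/T) = 5*log10(10 * 304 / 9.2) = 5*log10(330.43) = 12.6

12.6 dB


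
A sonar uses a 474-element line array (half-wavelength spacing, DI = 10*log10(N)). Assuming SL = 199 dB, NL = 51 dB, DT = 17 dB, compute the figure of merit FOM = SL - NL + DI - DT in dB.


157.76 dB


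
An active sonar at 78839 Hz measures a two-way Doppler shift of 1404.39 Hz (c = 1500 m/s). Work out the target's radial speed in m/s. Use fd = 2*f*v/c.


From fd = 2*f*v/c, v = c*fd/(2*f) = 1500 * 1404.39 / (2*78839) = 13.36

13.36 m/s


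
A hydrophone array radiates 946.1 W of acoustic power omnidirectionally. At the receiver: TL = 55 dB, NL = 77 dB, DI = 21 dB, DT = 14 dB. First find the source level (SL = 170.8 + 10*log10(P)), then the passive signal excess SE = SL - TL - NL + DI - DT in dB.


Step 1: SL = 170.8 + 10*log10(946.1) = 200.56 dB
Step 2: SE = SL - TL - NL + DI - DT = 200.56 - 55 - 77 + 21 - 14 = 75.56

75.56 dB


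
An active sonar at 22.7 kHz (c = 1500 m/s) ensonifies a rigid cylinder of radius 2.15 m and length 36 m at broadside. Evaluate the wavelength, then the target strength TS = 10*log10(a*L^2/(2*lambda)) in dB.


Step 1: lambda = c/f = 1500/22700 = 0.06608 m
Step 2: TS = 10*log10(a*L^2/(2*lambda)) = 10*log10(2.15*36^2/(2*0.06608)) = 43.24

43.24 dB


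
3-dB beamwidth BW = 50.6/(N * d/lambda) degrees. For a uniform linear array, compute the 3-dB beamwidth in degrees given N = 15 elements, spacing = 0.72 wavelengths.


4.69 deg


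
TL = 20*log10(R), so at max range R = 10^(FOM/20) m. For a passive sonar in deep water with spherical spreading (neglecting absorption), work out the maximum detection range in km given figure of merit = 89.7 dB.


30.55 km


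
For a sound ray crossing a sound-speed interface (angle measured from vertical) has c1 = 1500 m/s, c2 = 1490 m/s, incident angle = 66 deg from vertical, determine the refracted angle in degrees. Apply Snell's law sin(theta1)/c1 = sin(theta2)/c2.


sin(theta2) = (c2/c1)*sin(theta1) = (1490/1500)*sin(66 deg) = 0.90746
theta2 = arcsin(0.90746) = 65.16

65.16 deg


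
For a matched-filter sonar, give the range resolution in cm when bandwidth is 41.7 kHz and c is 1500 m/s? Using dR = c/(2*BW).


dR = c/(2*BW) = 1500 / (2 * 41.7e3) = 0.018 m = 1.8 cm

1.8 cm


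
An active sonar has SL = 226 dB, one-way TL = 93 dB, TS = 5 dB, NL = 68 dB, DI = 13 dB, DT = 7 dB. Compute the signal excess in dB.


-17 dB


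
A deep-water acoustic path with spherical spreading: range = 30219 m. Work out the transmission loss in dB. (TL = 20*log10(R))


89.61 dB


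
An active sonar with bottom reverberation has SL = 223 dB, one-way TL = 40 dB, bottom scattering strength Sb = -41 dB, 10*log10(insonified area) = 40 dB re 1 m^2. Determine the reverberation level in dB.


RL = SL - 2*TL + Sb + 10*log10(A) = 223 - 2*40 + (-41) + 40 = 142

142 dB


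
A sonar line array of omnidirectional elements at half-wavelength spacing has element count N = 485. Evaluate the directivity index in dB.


DI = 10*log10(485) = 26.86

26.86 dB


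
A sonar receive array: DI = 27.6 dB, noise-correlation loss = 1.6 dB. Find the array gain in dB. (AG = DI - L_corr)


AG = DI - L_corr = 27.6 - 1.6 = 26.0

26.0 dB


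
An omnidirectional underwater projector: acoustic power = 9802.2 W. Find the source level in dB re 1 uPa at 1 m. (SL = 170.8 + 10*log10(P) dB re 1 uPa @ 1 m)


210.71 dB


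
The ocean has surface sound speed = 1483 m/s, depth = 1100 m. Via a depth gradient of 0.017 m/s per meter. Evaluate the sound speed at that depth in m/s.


c = 1483 + 0.017 * 1100 = 1501.7

1501.7 m/s


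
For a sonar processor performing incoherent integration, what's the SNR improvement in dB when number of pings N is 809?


Gain = 5*log10(809) = 14.54

14.54 dB


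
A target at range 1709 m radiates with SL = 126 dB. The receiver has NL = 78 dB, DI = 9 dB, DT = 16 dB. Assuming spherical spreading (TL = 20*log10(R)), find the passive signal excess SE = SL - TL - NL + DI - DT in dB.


-23.65 dB


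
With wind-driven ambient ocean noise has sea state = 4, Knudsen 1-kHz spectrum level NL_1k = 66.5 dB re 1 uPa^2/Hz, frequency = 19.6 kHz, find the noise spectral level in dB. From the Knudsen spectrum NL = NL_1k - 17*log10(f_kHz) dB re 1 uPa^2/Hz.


44.53 dB


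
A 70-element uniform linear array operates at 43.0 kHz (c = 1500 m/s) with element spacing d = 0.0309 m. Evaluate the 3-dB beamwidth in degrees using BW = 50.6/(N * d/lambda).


Step 1: lambda = 1500/43000 = 0.03488 m
Step 2: d/lambda = 0.0309/0.03488 = 0.8859
Step 3: BW = 50.6/(N * d/lambda) = 50.6/(70 * 0.8859) = 0.82

0.82 deg


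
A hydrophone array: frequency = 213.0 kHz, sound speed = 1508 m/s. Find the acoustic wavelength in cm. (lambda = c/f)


0.71 cm


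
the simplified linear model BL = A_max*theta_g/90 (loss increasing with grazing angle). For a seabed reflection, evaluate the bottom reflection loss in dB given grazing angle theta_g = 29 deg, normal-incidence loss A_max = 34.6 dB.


BL = A_max * theta_g / 90 = 34.6 * 29 / 90 = 11.15

11.15 dB


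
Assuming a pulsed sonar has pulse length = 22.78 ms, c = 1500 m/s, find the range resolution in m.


17.085 m


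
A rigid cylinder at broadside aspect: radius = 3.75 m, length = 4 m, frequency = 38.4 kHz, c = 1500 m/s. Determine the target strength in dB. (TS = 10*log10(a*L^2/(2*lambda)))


lambda = 1500/38400 = 0.03906 m
TS = 10*log10(3.75*4^2/(2*0.03906)) = 28.85

28.85 dB


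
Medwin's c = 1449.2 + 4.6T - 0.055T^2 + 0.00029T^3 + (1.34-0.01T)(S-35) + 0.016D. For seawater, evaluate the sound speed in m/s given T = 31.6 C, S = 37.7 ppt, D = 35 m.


c = 1449.2 + 4.6*31.6 - 0.055*31.6^2 + 0.00029*31.6^3 + (1.34 - 0.01*31.6)*(37.7 - 35) + 0.016*35 = 1552.11

1552.11 m/s


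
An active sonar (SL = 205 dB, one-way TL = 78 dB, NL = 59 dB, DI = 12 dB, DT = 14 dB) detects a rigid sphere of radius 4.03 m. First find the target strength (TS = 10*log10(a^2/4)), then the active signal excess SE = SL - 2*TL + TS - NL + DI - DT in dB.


Step 1: TS = 10*log10(4.03^2/4) = 6.09 dB
Step 2: SE = SL - 2*TL + TS - NL + DI - DT = 205 - 2*78 + (6.09) - 59 + 12 - 14 = -5.91

-5.91 dB


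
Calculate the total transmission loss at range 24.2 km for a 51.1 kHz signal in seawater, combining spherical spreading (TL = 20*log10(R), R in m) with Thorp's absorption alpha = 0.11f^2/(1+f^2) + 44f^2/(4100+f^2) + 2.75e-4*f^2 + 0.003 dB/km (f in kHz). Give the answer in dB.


522.08 dB


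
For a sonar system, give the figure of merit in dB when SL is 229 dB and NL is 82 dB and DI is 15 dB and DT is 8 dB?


FOM = SL - NL + DI - DT = 229 - 82 + 15 - 8 = 154

154 dB


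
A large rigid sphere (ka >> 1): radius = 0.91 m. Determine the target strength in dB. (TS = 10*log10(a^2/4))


TS = 10*log10(0.91^2 / 4) = 10*log10(0.207025) = -6.84

-6.84 dB


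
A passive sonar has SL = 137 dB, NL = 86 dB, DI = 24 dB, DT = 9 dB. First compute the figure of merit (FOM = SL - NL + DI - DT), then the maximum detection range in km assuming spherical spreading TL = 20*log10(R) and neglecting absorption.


Step 1: FOM = SL - NL + DI - DT = 137 - 86 + 24 - 9 = 66 dB
Step 2: at max range FOM = TL = 20*log10(R), so R = 10^(66/20) = 1995.26 m = 2.0 km

2.0 km


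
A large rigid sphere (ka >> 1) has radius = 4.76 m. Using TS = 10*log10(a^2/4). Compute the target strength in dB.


7.53 dB


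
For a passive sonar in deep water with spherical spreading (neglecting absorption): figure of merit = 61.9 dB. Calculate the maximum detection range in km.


At max range FOM = TL, so 20*log10(R) = 61.9
R = 10^(61.9/20) = 1244.51 m = 1.24 km

1.24 km


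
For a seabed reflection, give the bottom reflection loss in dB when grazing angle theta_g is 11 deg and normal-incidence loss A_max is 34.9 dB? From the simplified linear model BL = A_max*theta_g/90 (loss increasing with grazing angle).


4.27 dB


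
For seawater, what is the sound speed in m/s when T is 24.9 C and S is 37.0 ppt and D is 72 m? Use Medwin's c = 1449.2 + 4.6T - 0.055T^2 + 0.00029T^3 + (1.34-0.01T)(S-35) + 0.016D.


c = 1449.2 + 4.6*24.9 - 0.055*24.9^2 + 0.00029*24.9^3 + (1.34 - 0.01*24.9)*(37.0 - 35) + 0.016*72 = 1537.45

1537.45 m/s


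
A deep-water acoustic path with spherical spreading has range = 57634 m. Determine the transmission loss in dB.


TL = 20*log10(57634) = 95.21

95.21 dB


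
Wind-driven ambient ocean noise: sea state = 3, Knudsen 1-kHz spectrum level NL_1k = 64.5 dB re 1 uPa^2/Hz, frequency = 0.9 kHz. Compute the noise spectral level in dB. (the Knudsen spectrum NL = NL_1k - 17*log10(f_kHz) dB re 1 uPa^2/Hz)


NL = NL_1k - 17*log10(f_kHz) = 64.5 - 17*log10(0.9) = 64.5 - (-0.78) = 65.28

65.28 dB


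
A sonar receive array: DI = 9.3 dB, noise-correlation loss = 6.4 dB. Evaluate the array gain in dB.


AG = DI - L_corr = 9.3 - 6.4 = 2.9

2.9 dB


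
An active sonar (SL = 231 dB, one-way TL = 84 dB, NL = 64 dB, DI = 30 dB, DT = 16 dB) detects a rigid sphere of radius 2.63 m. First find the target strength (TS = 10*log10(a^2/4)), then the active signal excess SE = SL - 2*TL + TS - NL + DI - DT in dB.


Step 1: TS = 10*log10(2.63^2/4) = 2.38 dB
Step 2: SE = SL - 2*TL + TS - NL + DI - DT = 231 - 2*84 + (2.38) - 64 + 30 - 16 = 15.38

15.38 dB


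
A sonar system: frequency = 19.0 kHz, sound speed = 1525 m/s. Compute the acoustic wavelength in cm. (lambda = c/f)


lambda = c/f = 1525 / 19000 = 0.0803 m = 8.03 cm

8.03 cm


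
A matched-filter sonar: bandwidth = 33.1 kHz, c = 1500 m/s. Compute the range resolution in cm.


2.27 cm


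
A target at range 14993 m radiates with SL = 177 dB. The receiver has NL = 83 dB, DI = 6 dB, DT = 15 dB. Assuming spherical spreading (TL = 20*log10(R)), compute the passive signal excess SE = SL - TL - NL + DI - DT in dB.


Step 1: TL = 20*log10(14993) = 83.52 dB
Step 2: SE = 177 - 83.52 - 83 + 6 - 15 = 1.48

1.48 dB


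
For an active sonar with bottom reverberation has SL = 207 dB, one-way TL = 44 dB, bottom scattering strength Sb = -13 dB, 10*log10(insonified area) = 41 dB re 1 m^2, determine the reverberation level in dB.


147 dB


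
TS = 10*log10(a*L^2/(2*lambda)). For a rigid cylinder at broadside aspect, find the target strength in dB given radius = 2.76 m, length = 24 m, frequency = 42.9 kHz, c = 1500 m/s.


43.57 dB


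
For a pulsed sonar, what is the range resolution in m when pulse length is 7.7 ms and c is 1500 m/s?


5.775 m


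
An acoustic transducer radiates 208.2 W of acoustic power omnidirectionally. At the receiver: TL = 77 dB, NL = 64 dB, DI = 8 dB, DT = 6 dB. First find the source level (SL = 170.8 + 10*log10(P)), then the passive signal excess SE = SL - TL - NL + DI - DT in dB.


Step 1: SL = 170.8 + 10*log10(208.2) = 193.98 dB
Step 2: SE = SL - TL - NL + DI - DT = 193.98 - 77 - 64 + 8 - 6 = 54.98

54.98 dB


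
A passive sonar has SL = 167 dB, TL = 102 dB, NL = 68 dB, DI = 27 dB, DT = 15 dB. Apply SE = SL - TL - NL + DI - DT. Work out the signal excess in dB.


SE = SL - TL - NL + DI - DT = 167 - 102 - 68 + 27 - 15 = 9

9 dB


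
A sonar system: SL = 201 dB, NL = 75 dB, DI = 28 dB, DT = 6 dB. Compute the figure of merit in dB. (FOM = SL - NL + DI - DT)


148 dB


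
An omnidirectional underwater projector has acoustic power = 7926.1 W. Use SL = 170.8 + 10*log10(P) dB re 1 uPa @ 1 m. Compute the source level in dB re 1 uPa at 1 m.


SL = 170.8 + 10*log10(7926.1) = 170.8 + 38.99 = 209.79

209.79 dB


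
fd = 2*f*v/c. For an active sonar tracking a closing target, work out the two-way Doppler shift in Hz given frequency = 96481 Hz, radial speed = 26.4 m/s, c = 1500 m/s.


3396.13 Hz


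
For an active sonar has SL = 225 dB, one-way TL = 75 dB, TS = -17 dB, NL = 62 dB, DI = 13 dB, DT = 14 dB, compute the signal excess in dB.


-5 dB


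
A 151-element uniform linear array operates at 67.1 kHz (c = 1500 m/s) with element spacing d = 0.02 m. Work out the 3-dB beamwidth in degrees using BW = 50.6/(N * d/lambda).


Step 1: lambda = 1500/67100 = 0.02235 m
Step 2: d/lambda = 0.02/0.02235 = 0.8949
Step 3: BW = 50.6/(N * d/lambda) = 50.6/(151 * 0.8949) = 0.37

0.37 deg


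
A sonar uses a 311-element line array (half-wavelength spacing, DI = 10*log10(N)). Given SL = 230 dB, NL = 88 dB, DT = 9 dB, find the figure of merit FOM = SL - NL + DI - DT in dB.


Step 1: DI = 10*log10(311) = 24.93 dB
Step 2: FOM = SL - NL + DI - DT = 230 - 88 + 24.93 - 9 = 157.93

157.93 dB


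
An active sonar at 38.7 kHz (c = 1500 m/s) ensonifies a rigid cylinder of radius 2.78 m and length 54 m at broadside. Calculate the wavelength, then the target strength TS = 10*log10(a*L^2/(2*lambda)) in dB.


Step 1: lambda = c/f = 1500/38700 = 0.03876 m
Step 2: TS = 10*log10(a*L^2/(2*lambda)) = 10*log10(2.78*54^2/(2*0.03876)) = 50.19

50.19 dB


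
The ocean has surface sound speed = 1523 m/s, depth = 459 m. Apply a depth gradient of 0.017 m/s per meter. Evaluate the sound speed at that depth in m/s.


1530.803 m/s


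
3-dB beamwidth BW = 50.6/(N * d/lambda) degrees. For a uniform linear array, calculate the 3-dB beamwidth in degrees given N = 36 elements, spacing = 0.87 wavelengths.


BW = 50.6 / (36 * 0.87) = 50.6 / 31.32 = 1.62

1.62 deg


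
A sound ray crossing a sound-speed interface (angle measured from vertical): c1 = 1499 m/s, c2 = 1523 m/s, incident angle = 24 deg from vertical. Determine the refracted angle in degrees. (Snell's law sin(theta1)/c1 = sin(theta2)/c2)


sin(theta2) = (c2/c1)*sin(theta1) = (1523/1499)*sin(24 deg) = 0.41325
theta2 = arcsin(0.41325) = 24.41

24.41 deg


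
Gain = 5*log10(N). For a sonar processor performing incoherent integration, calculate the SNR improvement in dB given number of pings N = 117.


Gain = 5*log10(117) = 10.34

10.34 dB


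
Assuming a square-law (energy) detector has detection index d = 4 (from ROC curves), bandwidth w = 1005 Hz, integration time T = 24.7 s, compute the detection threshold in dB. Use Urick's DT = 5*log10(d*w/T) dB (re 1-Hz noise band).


DT = 5*log10(d*w/T) = 5*log10(4 * 1005 / 24.7) = 5*log10(162.75) = 11.06

11.06 dB


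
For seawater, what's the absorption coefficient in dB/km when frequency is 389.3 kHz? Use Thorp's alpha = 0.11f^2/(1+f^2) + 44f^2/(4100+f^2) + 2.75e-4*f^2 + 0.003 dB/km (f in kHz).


84.632 dB/km


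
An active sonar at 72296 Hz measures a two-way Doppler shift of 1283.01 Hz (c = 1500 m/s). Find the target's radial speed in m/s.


From fd = 2*f*v/c, v = c*fd/(2*f) = 1500 * 1283.01 / (2*72296) = 13.31

13.31 m/s


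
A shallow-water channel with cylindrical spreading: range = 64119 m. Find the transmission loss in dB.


TL = 10*log10(64119) = 48.07

48.07 dB


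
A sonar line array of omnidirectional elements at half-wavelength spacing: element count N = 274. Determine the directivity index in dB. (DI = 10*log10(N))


DI = 10*log10(274) = 24.38

24.38 dB


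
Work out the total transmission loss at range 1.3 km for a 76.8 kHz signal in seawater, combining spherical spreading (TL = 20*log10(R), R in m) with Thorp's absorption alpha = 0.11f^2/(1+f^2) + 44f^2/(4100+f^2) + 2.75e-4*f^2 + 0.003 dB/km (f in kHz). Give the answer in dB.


Step 1 (Thorp): alpha = 0.11*5898.24/(1+5898.24) + 44*5898.24/(4100+5898.24) + 2.75e-4*5898.24 + 0.003 = 27.6918 dB/km
Step 2: TL_spread = 20*log10(1300) = 62.28 dB
Step 3: TL_abs = alpha*R = 27.6918 * 1.3 = 36.0 dB
Step 4: TL_total = 62.28 + 36.0 = 98.28

98.28 dB


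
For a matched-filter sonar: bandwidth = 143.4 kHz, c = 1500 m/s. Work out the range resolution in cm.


dR = c/(2*BW) = 1500 / (2 * 143.4e3) = 0.0052 m = 0.52 cm

0.52 cm


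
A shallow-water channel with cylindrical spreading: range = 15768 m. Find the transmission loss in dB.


TL = 10*log10(15768) = 41.98

41.98 dB


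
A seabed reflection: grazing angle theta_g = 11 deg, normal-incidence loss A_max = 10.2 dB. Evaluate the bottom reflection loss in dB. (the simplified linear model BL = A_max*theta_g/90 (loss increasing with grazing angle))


1.25 dB


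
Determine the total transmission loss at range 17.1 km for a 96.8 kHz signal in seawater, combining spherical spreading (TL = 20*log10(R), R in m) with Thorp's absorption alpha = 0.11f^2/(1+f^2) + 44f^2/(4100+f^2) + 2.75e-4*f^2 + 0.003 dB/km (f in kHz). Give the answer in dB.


654.04 dB


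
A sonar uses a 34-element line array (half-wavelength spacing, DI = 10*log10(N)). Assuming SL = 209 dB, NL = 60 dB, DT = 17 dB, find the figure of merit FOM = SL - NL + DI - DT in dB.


147.31 dB


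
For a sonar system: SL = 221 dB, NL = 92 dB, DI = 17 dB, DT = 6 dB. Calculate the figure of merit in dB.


140 dB


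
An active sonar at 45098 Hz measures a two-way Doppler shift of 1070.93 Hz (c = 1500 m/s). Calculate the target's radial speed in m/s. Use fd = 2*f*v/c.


17.81 m/s


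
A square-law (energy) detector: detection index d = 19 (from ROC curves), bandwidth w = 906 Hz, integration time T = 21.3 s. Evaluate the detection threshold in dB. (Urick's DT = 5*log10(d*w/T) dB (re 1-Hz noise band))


14.54 dB


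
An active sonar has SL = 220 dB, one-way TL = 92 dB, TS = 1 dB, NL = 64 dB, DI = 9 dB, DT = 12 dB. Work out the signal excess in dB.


-30 dB


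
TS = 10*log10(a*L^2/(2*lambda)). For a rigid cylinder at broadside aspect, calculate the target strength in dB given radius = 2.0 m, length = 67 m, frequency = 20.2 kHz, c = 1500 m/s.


lambda = 1500/20200 = 0.07426 m
TS = 10*log10(2.0*67^2/(2*0.07426)) = 47.81

47.81 dB


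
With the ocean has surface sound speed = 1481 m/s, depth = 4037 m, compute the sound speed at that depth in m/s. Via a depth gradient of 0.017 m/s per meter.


1549.629 m/s


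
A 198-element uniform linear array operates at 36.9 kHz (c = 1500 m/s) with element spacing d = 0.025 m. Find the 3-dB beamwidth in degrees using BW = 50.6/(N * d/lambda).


Step 1: lambda = 1500/36900 = 0.04065 m
Step 2: d/lambda = 0.025/0.04065 = 0.615
Step 3: BW = 50.6/(N * d/lambda) = 50.6/(198 * 0.615) = 0.42

0.42 deg


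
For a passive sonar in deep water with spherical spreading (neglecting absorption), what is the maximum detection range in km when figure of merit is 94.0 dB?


50.12 km


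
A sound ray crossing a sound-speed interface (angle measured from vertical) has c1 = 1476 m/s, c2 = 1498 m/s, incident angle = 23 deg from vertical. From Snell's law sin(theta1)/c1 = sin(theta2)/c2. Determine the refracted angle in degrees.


sin(theta2) = (c2/c1)*sin(theta1) = (1498/1476)*sin(23 deg) = 0.39656
theta2 = arcsin(0.39656) = 23.36

23.36 deg


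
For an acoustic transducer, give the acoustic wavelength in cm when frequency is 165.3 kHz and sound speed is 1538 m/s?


lambda = c/f = 1538 / 165300 = 0.0093 m = 0.93 cm

0.93 cm


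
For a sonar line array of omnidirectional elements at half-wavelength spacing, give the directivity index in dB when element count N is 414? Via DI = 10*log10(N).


DI = 10*log10(414) = 26.17

26.17 dB


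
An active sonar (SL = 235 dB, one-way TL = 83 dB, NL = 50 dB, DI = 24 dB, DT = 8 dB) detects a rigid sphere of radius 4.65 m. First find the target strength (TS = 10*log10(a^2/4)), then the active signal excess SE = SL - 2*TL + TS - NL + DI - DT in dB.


Step 1: TS = 10*log10(4.65^2/4) = 7.33 dB
Step 2: SE = SL - 2*TL + TS - NL + DI - DT = 235 - 2*83 + (7.33) - 50 + 24 - 8 = 42.33

42.33 dB


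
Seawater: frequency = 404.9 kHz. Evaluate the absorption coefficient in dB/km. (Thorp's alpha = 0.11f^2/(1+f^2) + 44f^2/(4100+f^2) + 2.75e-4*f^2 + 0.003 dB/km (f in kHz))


f^2 = 163944.01
alpha = 0.11*163944.01/(1+163944.01) + 44*163944.01/(4100+163944.01) + 2.75e-4*163944.01 + 0.003 = 88.124

88.124 dB/km


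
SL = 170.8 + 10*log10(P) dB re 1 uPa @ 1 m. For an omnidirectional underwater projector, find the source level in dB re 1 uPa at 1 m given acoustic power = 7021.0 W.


209.26 dB


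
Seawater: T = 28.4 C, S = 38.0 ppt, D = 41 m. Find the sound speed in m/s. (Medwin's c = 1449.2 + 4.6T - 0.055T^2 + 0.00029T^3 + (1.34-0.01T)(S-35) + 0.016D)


1545.95 m/s


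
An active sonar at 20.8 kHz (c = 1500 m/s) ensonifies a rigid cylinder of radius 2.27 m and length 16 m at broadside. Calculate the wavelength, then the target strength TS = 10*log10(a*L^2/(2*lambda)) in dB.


Step 1: lambda = c/f = 1500/20800 = 0.07212 m
Step 2: TS = 10*log10(a*L^2/(2*lambda)) = 10*log10(2.27*16^2/(2*0.07212)) = 36.05

36.05 dB


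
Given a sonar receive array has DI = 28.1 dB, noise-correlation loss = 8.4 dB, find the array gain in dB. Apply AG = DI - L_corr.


AG = DI - L_corr = 28.1 - 8.4 = 19.7

19.7 dB


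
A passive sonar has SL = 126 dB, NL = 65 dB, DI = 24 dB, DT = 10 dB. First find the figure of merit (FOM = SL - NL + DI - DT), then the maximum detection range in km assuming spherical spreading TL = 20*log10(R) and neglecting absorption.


Step 1: FOM = SL - NL + DI - DT = 126 - 65 + 24 - 10 = 75 dB
Step 2: at max range FOM = TL = 20*log10(R), so R = 10^(75/20) = 5623.41 m = 5.62 km

5.62 km


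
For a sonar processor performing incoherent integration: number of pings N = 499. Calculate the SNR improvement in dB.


Gain = 5*log10(499) = 13.49

13.49 dB


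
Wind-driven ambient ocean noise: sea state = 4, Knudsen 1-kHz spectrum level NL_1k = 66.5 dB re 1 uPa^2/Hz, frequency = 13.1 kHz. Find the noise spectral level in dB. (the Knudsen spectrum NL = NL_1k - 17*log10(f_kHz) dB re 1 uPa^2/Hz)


47.51 dB


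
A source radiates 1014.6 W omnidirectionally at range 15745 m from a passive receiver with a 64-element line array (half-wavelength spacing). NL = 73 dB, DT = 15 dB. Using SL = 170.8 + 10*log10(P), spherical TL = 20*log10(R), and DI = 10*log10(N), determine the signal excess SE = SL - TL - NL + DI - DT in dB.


Step 1: SL = 170.8 + 10*log10(1014.6) = 200.86 dB
Step 2: TL = 20*log10(15745) = 83.94 dB
Step 3: DI = 10*log10(64) = 18.06 dB
Step 4: SE = SL - TL - NL + DI - DT = 200.86 - 83.94 - 73 + 18.06 - 15 = 46.98

46.98 dB


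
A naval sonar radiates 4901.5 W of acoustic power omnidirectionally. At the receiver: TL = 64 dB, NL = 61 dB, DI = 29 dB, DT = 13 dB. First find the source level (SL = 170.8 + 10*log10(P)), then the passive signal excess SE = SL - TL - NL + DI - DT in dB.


Step 1: SL = 170.8 + 10*log10(4901.5) = 207.7 dB
Step 2: SE = SL - TL - NL + DI - DT = 207.7 - 64 - 61 + 29 - 13 = 98.7

98.7 dB


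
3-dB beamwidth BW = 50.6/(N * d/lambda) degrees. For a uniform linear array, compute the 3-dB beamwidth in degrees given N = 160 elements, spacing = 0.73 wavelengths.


0.43 deg


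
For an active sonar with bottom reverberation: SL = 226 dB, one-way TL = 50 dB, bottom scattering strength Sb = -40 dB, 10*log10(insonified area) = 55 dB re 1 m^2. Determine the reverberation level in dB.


141 dB


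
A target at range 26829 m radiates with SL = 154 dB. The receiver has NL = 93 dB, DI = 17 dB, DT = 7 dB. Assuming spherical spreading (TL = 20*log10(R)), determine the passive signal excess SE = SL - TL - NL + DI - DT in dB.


-17.57 dB


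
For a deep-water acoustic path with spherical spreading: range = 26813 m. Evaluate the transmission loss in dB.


TL = 20*log10(26813) = 88.57

88.57 dB


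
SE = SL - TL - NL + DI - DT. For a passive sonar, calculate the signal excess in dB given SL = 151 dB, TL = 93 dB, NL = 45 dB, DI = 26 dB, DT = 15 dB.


SE = SL - TL - NL + DI - DT = 151 - 93 - 45 + 26 - 15 = 24

24 dB


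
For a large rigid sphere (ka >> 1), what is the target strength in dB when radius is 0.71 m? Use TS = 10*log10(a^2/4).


TS = 10*log10(0.71^2 / 4) = 10*log10(0.126025) = -9.0

-9.0 dB


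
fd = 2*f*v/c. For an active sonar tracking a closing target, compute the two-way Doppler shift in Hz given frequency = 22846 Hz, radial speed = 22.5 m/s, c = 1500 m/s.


fd = 2*f*v/c = 2 * 22846 * 22.5 / 1500 = 685.38

685.38 Hz


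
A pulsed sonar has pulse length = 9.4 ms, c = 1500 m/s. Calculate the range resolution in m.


7.05 m


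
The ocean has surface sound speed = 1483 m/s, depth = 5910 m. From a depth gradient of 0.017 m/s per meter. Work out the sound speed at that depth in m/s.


1583.47 m/s


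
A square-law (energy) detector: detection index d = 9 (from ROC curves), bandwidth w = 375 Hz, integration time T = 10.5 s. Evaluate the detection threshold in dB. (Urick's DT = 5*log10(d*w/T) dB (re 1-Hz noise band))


DT = 5*log10(d*w/T) = 5*log10(9 * 375 / 10.5) = 5*log10(321.43) = 12.54

12.54 dB


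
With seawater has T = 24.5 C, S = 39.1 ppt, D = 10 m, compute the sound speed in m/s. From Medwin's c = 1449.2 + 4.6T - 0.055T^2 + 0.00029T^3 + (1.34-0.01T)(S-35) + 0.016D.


c = 1449.2 + 4.6*24.5 - 0.055*24.5^2 + 0.00029*24.5^3 + (1.34 - 0.01*24.5)*(39.1 - 35) + 0.016*10 = 1537.8

1537.8 m/s


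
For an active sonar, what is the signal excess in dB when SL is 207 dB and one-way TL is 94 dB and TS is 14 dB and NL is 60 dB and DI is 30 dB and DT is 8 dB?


-5 dB


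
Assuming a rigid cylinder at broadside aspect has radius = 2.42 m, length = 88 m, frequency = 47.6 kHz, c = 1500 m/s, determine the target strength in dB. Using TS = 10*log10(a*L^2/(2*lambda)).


lambda = 1500/47600 = 0.03151 m
TS = 10*log10(2.42*88^2/(2*0.03151)) = 54.73

54.73 dB


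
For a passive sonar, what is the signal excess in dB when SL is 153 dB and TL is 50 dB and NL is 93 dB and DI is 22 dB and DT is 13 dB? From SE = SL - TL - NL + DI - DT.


19 dB


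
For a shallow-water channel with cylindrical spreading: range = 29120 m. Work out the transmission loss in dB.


TL = 10*log10(29120) = 44.64

44.64 dB


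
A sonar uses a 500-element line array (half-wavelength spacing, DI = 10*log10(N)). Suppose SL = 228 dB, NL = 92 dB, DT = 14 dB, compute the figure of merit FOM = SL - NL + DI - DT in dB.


148.99 dB


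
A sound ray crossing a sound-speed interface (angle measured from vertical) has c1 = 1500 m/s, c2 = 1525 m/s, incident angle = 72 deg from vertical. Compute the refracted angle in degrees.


sin(theta2) = (c2/c1)*sin(theta1) = (1525/1500)*sin(72 deg) = 0.96691
theta2 = arcsin(0.96691) = 75.22

75.22 deg


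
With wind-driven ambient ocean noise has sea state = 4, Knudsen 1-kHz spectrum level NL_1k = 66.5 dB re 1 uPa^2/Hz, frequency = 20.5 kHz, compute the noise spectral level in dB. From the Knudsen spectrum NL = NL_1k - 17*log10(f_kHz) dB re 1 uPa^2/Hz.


NL = NL_1k - 17*log10(f_kHz) = 66.5 - 17*log10(20.5) = 66.5 - (22.3) = 44.2

44.2 dB


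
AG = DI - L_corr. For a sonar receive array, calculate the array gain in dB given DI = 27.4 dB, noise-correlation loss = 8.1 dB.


19.3 dB


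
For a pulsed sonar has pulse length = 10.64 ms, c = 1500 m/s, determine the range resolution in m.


7.98 m


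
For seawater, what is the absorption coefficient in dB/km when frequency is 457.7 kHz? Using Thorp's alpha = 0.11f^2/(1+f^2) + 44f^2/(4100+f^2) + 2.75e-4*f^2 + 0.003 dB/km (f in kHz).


f^2 = 209489.29
alpha = 0.11*209489.29/(1+209489.29) + 44*209489.29/(4100+209489.29) + 2.75e-4*209489.29 + 0.003 = 100.878

100.878 dB/km


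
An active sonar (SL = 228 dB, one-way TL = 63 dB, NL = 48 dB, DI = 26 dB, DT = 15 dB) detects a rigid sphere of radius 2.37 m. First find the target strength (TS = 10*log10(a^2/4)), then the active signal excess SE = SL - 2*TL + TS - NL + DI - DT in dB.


Step 1: TS = 10*log10(2.37^2/4) = 1.47 dB
Step 2: SE = SL - 2*TL + TS - NL + DI - DT = 228 - 2*63 + (1.47) - 48 + 26 - 15 = 66.47

66.47 dB


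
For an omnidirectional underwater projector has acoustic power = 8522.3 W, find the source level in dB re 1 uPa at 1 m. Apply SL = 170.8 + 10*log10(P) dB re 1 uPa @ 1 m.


210.11 dB


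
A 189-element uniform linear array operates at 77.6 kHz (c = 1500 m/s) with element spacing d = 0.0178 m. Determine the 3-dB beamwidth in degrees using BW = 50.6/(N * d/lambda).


Step 1: lambda = 1500/77600 = 0.01933 m
Step 2: d/lambda = 0.0178/0.01933 = 0.9208
Step 3: BW = 50.6/(N * d/lambda) = 50.6/(189 * 0.9208) = 0.29

0.29 deg


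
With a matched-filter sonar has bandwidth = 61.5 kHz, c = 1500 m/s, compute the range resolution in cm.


dR = c/(2*BW) = 1500 / (2 * 61.5e3) = 0.0122 m = 1.22 cm

1.22 cm


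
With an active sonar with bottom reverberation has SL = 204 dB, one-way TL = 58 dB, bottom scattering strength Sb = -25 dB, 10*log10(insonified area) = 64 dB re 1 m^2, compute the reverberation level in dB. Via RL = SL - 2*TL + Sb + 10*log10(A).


RL = SL - 2*TL + Sb + 10*log10(A) = 204 - 2*58 + (-25) + 64 = 127

127 dB


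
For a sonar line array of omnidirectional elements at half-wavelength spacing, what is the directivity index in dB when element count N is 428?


26.31 dB


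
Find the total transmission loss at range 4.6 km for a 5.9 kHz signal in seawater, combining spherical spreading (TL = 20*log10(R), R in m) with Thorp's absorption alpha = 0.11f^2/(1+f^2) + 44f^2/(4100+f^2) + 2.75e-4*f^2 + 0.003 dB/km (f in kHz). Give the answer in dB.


75.51 dB


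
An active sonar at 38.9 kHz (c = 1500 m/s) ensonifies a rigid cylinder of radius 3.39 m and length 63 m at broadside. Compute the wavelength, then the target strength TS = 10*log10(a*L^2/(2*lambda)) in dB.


Step 1: lambda = c/f = 1500/38900 = 0.03856 m
Step 2: TS = 10*log10(a*L^2/(2*lambda)) = 10*log10(3.39*63^2/(2*0.03856)) = 52.42

52.42 dB


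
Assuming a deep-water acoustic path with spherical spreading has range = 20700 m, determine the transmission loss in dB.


TL = 20*log10(20700) = 86.32

86.32 dB
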